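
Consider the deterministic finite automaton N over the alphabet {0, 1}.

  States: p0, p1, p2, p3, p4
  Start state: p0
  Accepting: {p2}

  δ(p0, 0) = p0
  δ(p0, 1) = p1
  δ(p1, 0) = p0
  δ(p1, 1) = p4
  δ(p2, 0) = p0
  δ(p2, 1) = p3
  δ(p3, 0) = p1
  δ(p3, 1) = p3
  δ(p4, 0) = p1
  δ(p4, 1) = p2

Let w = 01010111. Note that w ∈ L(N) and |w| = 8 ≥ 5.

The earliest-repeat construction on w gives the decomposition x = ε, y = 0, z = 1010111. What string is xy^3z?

0001010111

xy^3z = ε·0·0·0·1010111 = 0001010111.
Reading y = 0 takes N from p0 back to p0, so after x·y·y·y the machine is still in p0, and z then leads to the accepting state p2. Hence 0001010111 ∈ L(N).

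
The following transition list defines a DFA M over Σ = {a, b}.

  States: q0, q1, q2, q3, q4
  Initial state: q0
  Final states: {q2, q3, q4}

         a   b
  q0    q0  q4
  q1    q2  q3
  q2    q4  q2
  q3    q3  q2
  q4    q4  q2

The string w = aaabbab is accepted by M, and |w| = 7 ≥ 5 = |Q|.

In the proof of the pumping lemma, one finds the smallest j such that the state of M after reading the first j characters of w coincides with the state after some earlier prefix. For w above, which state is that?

Run of M on w = a a a b b a b:
  step 0: q0  (start)
  step 1: q0  (read a: q0→q0)   ← first repeat (q0 seen earlier)
  step 2: q0  (read a: q0→q0)
  step 3: q0  (read a: q0→q0)
  step 4: q4  (read b: q0→q4)
  step 5: q2  (read b: q4→q2)
  step 6: q4  (read a: q2→q4)
  step 7: q2  (read b: q4→q2)

The earliest repeat is at step j = 1: M is in q0, which it already visited at step i = 0.
Since M has 5 states, any run of length ≥ 5 visits 5+1 states, so by pigeonhole some state repeats within the first 5 steps — that repeat gives the pumpable loop.

q0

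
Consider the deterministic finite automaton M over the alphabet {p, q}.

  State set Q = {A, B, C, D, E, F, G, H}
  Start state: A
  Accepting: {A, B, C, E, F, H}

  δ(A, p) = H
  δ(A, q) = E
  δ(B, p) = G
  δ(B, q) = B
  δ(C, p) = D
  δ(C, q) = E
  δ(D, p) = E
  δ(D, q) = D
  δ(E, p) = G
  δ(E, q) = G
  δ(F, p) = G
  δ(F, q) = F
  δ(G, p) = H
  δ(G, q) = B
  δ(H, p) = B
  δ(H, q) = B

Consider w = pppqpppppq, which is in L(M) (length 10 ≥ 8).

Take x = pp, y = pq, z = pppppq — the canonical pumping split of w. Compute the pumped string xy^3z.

xy^3z = pp·pq·pq·pq·pppppq = pppqpqpqpppppq.
Reading y = pq takes M from B back to B, so after x·y·y·y the machine is still in B, and z then leads to the accepting state B. Hence pppqpqpqpppppq ∈ L(M).

pppqpqpqpppppq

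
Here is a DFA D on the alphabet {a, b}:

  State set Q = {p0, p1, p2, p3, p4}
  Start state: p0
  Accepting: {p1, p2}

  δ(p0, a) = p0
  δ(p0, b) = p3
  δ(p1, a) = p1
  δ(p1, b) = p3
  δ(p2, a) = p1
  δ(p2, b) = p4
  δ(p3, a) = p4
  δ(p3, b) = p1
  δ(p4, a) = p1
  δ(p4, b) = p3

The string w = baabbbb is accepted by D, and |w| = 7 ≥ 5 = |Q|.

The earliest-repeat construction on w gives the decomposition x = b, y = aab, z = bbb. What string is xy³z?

baabaabaabbbb

xy^3z = b·aab·aab·aab·bbb = baabaabaabbbb.
Reading y = aab takes D from p3 back to p3, so after x·y·y·y the machine is still in p3, and z then leads to the accepting state p1. Hence baabaabaabbbb ∈ L(D).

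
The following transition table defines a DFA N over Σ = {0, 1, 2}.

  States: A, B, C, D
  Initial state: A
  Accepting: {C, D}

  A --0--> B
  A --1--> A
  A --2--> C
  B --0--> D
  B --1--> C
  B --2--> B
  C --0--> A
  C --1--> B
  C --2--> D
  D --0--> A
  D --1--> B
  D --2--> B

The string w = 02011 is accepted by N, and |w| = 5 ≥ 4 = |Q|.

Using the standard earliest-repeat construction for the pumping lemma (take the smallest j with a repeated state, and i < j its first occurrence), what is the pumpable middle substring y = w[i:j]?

2

State sequence: A -0-> B -2-> B -0-> D -1-> B -1-> C
First repeat at step 2: B was already visited.

So i = 1, j = 2, giving x = w[0:1] = 0, y = w[1:2] = 2, z = w[2:5] = 011.
Check: |xy| = 2 ≤ 4 and |y| = 1 ≥ 1. Reading y takes N from B back to B, so every xyⁱz is accepted.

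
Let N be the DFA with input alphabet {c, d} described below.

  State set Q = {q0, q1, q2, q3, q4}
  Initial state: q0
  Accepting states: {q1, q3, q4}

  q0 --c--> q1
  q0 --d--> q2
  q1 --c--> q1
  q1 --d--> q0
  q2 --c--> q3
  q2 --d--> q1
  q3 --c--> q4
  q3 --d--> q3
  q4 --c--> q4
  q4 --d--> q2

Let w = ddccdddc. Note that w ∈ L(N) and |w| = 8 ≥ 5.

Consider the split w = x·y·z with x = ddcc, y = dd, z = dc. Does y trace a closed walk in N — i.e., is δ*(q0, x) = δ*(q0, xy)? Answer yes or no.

Run of N on the first 6 characters of w = d d c c d d:
  step 0: q0  (start)
  step 1: q2  (read d: q0→q2)
  step 2: q1  (read d: q2→q1)
  step 3: q1  (read c: q1→q1)
  step 4: q1  (read c: q1→q1)
  step 5: q0  (read d: q1→q0)
  step 6: q2  (read d: q0→q2)

After x (step 4): q1. After xy (step 6): q2.
They differ (q1 ≠ q2), so y is not a cycle from the state after x; this split is not the one the pumping-lemma construction produces, and pumping y need not keep the string in L(N).

no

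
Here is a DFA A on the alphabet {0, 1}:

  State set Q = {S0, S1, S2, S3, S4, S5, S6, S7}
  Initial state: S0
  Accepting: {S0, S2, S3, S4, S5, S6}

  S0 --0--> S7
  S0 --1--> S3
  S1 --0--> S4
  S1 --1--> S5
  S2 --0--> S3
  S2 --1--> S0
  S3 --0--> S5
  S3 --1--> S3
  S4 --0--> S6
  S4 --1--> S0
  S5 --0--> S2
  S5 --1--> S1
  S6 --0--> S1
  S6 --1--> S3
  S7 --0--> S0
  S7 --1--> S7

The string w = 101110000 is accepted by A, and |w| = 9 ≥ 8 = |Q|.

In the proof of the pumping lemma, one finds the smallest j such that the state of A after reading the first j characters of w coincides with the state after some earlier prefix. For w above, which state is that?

S5

State sequence: S0 -1-> S3 -0-> S5 -1-> S1 -1-> S5 -1-> S1 -0-> S4 -0-> S6 -0-> S1 -0-> S4
First repeat at step 4: S5 was already visited.

The earliest repeat is at step j = 4: A is in S5, which it already visited at step i = 2.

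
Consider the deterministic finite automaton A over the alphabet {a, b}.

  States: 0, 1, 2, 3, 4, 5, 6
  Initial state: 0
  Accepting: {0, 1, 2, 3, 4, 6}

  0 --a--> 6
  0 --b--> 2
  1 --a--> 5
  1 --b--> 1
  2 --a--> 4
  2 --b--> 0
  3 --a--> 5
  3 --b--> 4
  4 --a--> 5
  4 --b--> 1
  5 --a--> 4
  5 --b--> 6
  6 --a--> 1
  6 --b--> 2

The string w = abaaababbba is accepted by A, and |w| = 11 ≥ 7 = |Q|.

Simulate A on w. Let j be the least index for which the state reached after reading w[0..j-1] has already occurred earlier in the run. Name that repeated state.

Run of A on w = a b a a a b a b b b a:
  step 0: 0  (start)
  step 1: 6  (read a: 0→6)
  step 2: 2  (read b: 6→2)
  step 3: 4  (read a: 2→4)
  step 4: 5  (read a: 4→5)
  step 5: 4  (read a: 5→4)   ← first repeat (4 seen earlier)
  step 6: 1  (read b: 4→1)
  step 7: 5  (read a: 1→5)
  step 8: 6  (read b: 5→6)
  step 9: 2  (read b: 6→2)
  step 10: 0  (read b: 2→0)
  step 11: 6  (read a: 0→6)

The earliest repeat is at step j = 5: A is in 4, which it already visited at step i = 3.

4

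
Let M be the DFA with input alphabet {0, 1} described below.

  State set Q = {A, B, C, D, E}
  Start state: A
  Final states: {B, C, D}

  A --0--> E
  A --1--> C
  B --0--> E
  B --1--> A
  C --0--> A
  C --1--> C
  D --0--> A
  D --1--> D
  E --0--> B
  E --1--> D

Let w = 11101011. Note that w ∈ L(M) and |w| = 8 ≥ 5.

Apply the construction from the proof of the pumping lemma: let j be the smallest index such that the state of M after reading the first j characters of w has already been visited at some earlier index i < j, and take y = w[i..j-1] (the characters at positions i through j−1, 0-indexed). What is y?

Run of M on w = 1 1 1 0 1 0 1 1:
  step 0: A  (start)
  step 1: C  (read 1: A→C)
  step 2: C  (read 1: C→C)   ← first repeat (C seen earlier)
  step 3: C  (read 1: C→C)
  step 4: A  (read 0: C→A)
  step 5: C  (read 1: A→C)
  step 6: A  (read 0: C→A)
  step 7: C  (read 1: A→C)
  step 8: C  (read 1: C→C)

So i = 1, j = 2, giving x = w[0:1] = 1, y = w[1:2] = 1, z = w[2:8] = 101011.
Check: |xy| = 2 ≤ 5 and |y| = 1 ≥ 1. Reading y takes M from C back to C, so every xyⁱz is accepted.

1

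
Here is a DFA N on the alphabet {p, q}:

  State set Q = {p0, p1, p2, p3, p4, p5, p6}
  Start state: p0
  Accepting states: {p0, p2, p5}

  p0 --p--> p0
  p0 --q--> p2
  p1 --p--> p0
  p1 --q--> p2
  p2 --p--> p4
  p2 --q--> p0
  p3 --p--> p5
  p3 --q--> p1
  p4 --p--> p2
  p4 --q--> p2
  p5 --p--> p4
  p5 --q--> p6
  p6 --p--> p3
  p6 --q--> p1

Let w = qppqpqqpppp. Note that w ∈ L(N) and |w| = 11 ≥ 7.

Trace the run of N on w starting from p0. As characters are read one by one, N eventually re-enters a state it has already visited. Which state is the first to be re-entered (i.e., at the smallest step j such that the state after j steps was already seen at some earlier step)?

Run of N on w = q p p q p q q p p p p:
  step 0: p0  (start)
  step 1: p2  (read q: p0→p2)
  step 2: p4  (read p: p2→p4)
  step 3: p2  (read p: p4→p2)   ← first repeat (p2 seen earlier)
  step 4: p0  (read q: p2→p0)
  step 5: p0  (read p: p0→p0)
  step 6: p2  (read q: p0→p2)
  step 7: p0  (read q: p2→p0)
  step 8: p0  (read p: p0→p0)
  step 9: p0  (read p: p0→p0)
  step 10: p0  (read p: p0→p0)
  step 11: p0  (read p: p0→p0)

The earliest repeat is at step j = 3: N is in p2, which it already visited at step i = 1.

p2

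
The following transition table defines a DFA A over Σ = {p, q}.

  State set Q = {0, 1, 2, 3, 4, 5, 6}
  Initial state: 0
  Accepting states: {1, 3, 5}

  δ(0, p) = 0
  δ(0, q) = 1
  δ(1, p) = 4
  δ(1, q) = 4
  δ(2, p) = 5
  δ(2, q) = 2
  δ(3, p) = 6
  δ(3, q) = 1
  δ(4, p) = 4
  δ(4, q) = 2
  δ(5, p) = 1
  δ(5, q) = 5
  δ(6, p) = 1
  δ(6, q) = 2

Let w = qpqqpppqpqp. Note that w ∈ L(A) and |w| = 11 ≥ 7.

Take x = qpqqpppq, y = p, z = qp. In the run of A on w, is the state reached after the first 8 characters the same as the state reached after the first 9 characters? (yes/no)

State sequence: 0 -q-> 1 -p-> 4 -q-> 2 -q-> 2 -p-> 5 -p-> 1 -p-> 4 -q-> 2 -p-> 5

After x (step 8): 2. After xy (step 9): 5.
They differ (2 ≠ 5), so y is not a cycle from the state after x; this split is not the one the pumping-lemma construction produces, and pumping y need not keep the string in L(A).

no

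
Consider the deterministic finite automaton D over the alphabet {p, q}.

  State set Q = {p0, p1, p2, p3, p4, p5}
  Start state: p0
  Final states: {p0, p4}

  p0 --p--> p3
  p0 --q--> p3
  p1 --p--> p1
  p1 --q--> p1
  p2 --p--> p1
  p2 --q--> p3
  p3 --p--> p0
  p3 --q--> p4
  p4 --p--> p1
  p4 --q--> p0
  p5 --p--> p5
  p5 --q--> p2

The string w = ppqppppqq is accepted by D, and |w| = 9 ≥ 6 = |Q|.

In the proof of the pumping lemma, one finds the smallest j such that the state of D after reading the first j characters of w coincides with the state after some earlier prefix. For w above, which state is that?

Run of D on w = p p q p p p p q q:
  step 0: p0  (start)
  step 1: p3  (read p: p0→p3)
  step 2: p0  (read p: p3→p0)   ← first repeat (p0 seen earlier)
  step 3: p3  (read q: p0→p3)
  step 4: p0  (read p: p3→p0)
  step 5: p3  (read p: p0→p3)
  step 6: p0  (read p: p3→p0)
  step 7: p3  (read p: p0→p3)
  step 8: p4  (read q: p3→p4)
  step 9: p0  (read q: p4→p0)

The earliest repeat is at step j = 2: D is in p0, which it already visited at step i = 0.

p0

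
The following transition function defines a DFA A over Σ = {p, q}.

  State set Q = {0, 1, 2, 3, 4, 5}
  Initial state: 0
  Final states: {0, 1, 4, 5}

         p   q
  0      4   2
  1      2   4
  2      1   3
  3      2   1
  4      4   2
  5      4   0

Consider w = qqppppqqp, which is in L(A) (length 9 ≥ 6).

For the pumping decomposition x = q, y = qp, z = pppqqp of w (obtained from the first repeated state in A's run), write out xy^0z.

qpppqqp

xy⁰z = xz = q·pppqqp = qpppqqp.
Reading y = qp takes A from 2 back to 2, so after x the machine is still in 2, and z then leads to the accepting state 1. Hence qpppqqp ∈ L(A).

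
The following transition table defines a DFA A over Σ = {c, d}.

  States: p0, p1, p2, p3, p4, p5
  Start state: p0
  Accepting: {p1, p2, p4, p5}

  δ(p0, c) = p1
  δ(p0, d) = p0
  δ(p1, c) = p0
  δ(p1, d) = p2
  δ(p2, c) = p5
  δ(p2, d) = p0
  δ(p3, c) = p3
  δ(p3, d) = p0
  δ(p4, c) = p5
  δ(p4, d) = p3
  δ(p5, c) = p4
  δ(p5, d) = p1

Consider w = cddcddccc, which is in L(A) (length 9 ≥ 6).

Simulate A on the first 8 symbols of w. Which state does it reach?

State sequence: p0 -c-> p1 -d-> p2 -d-> p0 -c-> p1 -d-> p2 -d-> p0 -c-> p1 -c-> p0

After reading 8 characters, A is in state p0.

p0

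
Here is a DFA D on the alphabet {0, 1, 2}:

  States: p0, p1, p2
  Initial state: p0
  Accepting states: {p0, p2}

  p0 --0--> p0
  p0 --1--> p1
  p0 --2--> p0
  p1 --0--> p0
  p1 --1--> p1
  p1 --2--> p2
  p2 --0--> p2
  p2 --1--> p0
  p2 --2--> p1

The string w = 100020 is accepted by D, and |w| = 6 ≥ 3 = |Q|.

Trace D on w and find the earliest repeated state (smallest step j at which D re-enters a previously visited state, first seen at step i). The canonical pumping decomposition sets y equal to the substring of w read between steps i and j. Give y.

10

Run of D on w = 1 0 0 0 2 0:
  step 0: p0  (start)
  step 1: p1  (read 1: p0→p1)
  step 2: p0  (read 0: p1→p0)   ← first repeat (p0 seen earlier)
  step 3: p0  (read 0: p0→p0)
  step 4: p0  (read 0: p0→p0)
  step 5: p0  (read 2: p0→p0)
  step 6: p0  (read 0: p0→p0)

So i = 0, j = 2, giving x = w[0:0] = ε, y = w[0:2] = 10, z = w[2:6] = 0020.
Check: |xy| = 2 ≤ 3 and |y| = 2 ≥ 1. Reading y takes D from p0 back to p0, so every xyⁱz is accepted.
Since D has 3 states, any run of length ≥ 3 visits 3+1 states, so by pigeonhole some state repeats within the first 3 steps — that repeat gives the pumpable loop.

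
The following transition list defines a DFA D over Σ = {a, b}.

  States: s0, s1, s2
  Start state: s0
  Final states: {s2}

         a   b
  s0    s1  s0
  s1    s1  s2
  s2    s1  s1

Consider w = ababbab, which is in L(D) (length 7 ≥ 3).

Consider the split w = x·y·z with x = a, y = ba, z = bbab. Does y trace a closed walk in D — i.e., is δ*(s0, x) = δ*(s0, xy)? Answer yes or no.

yes

Run of D on the first 3 characters of w = a b a:
  step 0: s0  (start)
  step 1: s1  (read a: s0→s1)
  step 2: s2  (read b: s1→s2)
  step 3: s1  (read a: s2→s1)

After x (step 1): s1. After xy (step 3): s1.
They match, so y = ba drives D around a cycle from s1 back to itself; pumping y any number of times keeps D in s1 before reading z, and xyⁱz ∈ L(D) for every i ≥ 0.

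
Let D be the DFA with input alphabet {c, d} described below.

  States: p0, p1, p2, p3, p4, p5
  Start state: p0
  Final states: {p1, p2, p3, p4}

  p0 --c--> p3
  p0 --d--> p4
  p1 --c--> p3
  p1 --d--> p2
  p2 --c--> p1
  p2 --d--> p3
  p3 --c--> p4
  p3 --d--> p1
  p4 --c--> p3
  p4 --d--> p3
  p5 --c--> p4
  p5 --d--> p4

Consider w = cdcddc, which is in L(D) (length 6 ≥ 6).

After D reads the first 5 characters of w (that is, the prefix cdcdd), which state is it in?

p2

State sequence: p0 -c-> p3 -d-> p1 -c-> p3 -d-> p1 -d-> p2

After reading 5 characters, D is in state p2.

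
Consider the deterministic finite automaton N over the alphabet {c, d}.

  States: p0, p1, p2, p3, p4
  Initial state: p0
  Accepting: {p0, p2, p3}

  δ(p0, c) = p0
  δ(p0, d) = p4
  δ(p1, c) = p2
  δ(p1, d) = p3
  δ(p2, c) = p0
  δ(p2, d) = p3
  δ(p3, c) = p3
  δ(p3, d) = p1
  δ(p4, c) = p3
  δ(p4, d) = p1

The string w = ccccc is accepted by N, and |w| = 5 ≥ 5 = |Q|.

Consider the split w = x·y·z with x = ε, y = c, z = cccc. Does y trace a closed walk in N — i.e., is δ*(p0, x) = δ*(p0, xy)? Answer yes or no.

Run of N on the first 1 characters of w = c:
  step 0: p0  (start)
  step 1: p0  (read c: p0→p0)

After x (step 0): p0. After xy (step 1): p0.
They match, so y = c drives N around a cycle from p0 back to itself; pumping y any number of times keeps N in p0 before reading z, and xyⁱz ∈ L(N) for every i ≥ 0.

yes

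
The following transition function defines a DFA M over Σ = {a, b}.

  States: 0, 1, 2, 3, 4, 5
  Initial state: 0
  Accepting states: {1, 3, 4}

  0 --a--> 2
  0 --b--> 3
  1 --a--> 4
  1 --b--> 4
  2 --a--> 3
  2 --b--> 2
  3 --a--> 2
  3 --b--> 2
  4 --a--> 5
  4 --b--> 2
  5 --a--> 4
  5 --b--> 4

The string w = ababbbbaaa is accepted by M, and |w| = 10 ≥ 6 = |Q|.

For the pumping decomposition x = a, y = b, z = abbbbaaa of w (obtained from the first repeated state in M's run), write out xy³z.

xy^3z = a·b·b·b·abbbbaaa = abbbabbbbaaa.
Reading y = b takes M from 2 back to 2, so after x·y·y·y the machine is still in 2, and z then leads to the accepting state 3. Hence abbbabbbbaaa ∈ L(M).

abbbabbbbaaa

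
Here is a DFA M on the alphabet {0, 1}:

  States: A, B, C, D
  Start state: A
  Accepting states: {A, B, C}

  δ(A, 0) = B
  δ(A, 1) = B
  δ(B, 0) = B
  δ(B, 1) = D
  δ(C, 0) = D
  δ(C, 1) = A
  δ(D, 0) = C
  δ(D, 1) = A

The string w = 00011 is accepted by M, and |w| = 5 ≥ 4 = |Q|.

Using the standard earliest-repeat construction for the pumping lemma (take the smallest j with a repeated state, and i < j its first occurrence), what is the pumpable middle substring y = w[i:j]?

0

Run of M on w = 0 0 0 1 1:
  step 0: A  (start)
  step 1: B  (read 0: A→B)
  step 2: B  (read 0: B→B)   ← first repeat (B seen earlier)
  step 3: B  (read 0: B→B)
  step 4: D  (read 1: B→D)
  step 5: A  (read 1: D→A)

So i = 1, j = 2, giving x = w[0:1] = 0, y = w[1:2] = 0, z = w[2:5] = 011.
Check: |xy| = 2 ≤ 4 and |y| = 1 ≥ 1. Reading y takes M from B back to B, so every xyⁱz is accepted.
Pumping length from the standard proof: p = 4 (the number of states). The repeated state found above gives |xy| = j ≤ 4 and |y| = j − i ≥ 1.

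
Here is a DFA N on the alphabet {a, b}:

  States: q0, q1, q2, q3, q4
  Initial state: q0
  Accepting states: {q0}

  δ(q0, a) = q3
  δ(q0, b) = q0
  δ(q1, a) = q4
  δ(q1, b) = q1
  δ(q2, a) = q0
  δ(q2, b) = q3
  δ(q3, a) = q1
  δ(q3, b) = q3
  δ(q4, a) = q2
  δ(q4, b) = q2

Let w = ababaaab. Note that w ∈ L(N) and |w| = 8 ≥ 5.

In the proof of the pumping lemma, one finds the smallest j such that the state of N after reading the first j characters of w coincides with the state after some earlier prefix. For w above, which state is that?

State sequence: q0 -a-> q3 -b-> q3 -a-> q1 -b-> q1 -a-> q4 -a-> q2 -a-> q0 -b-> q0
First repeat at step 2: q3 was already visited.

The earliest repeat is at step j = 2: N is in q3, which it already visited at step i = 1.
Since N has 5 states, any run of length ≥ 5 visits 5+1 states, so by pigeonhole some state repeats within the first 5 steps — that repeat gives the pumpable loop.

q3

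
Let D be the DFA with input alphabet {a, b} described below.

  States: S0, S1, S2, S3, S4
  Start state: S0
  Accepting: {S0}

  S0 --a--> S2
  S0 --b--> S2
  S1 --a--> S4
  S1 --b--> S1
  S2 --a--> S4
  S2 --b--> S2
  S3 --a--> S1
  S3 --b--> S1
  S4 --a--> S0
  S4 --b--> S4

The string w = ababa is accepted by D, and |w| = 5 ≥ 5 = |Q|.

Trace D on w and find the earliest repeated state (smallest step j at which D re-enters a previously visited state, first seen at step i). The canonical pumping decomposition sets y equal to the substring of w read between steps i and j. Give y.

b

State sequence: S0 -a-> S2 -b-> S2 -a-> S4 -b-> S4 -a-> S0
First repeat at step 2: S2 was already visited.

So i = 1, j = 2, giving x = w[0:1] = a, y = w[1:2] = b, z = w[2:5] = aba.
Check: |xy| = 2 ≤ 5 and |y| = 1 ≥ 1. Reading y takes D from S2 back to S2, so every xyⁱz is accepted.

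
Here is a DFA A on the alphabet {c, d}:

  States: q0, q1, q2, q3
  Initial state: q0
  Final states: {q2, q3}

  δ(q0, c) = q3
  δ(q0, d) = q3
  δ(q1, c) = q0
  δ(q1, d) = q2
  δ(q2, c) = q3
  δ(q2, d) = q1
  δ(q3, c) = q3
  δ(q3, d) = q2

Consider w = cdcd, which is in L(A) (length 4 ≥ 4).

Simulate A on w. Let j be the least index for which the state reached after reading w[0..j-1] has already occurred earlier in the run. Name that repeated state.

q3

Run of A on w = c d c d:
  step 0: q0  (start)
  step 1: q3  (read c: q0→q3)
  step 2: q2  (read d: q3→q2)
  step 3: q3  (read c: q2→q3)   ← first repeat (q3 seen earlier)
  step 4: q2  (read d: q3→q2)

The earliest repeat is at step j = 3: A is in q3, which it already visited at step i = 1.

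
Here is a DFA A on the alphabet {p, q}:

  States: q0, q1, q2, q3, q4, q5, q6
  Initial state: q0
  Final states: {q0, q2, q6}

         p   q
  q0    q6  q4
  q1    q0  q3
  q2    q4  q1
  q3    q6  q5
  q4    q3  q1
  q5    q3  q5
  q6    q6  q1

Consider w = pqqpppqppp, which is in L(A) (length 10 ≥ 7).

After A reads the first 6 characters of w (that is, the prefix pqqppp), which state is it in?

q6

Run of A on the first 6 characters of w = p q q p p p:
  step 0: q0  (start)
  step 1: q6  (read p: q0→q6)
  step 2: q1  (read q: q6→q1)
  step 3: q3  (read q: q1→q3)
  step 4: q6  (read p: q3→q6)
  step 5: q6  (read p: q6→q6)
  step 6: q6  (read p: q6→q6)

After reading 6 characters, A is in state q6.
(This kind of state-tracing is the core of the pumping-lemma construction: with 7 states, pigeonhole forces a repeat within the first 7 steps.)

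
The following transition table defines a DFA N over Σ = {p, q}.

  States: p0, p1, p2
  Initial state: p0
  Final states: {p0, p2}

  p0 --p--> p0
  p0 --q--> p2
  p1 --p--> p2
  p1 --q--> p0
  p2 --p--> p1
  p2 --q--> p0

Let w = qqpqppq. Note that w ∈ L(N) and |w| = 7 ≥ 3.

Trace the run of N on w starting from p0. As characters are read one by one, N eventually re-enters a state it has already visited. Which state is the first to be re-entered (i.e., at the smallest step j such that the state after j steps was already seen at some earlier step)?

Run of N on w = q q p q p p q:
  step 0: p0  (start)
  step 1: p2  (read q: p0→p2)
  step 2: p0  (read q: p2→p0)   ← first repeat (p0 seen earlier)
  step 3: p0  (read p: p0→p0)
  step 4: p2  (read q: p0→p2)
  step 5: p1  (read p: p2→p1)
  step 6: p2  (read p: p1→p2)
  step 7: p0  (read q: p2→p0)

The earliest repeat is at step j = 2: N is in p0, which it already visited at step i = 0.
Since N has 3 states, any run of length ≥ 3 visits 3+1 states, so by pigeonhole some state repeats within the first 3 steps — that repeat gives the pumpable loop.

p0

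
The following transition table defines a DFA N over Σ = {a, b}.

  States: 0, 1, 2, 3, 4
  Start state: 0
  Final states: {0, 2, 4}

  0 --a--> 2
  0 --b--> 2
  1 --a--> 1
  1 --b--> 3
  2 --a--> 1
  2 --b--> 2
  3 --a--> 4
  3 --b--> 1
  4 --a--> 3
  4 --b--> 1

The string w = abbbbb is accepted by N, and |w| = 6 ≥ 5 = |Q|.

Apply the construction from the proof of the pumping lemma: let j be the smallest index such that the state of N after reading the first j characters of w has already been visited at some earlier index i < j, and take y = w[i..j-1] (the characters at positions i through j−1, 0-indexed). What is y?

State sequence: 0 -a-> 2 -b-> 2 -b-> 2 -b-> 2 -b-> 2 -b-> 2
First repeat at step 2: 2 was already visited.

So i = 1, j = 2, giving x = w[0:1] = a, y = w[1:2] = b, z = w[2:6] = bbbb.
Check: |xy| = 2 ≤ 5 and |y| = 1 ≥ 1. Reading y takes N from 2 back to 2, so every xyⁱz is accepted.
Pumping length from the standard proof: p = 5 (the number of states). The repeated state found above gives |xy| = j ≤ 5 and |y| = j − i ≥ 1.

b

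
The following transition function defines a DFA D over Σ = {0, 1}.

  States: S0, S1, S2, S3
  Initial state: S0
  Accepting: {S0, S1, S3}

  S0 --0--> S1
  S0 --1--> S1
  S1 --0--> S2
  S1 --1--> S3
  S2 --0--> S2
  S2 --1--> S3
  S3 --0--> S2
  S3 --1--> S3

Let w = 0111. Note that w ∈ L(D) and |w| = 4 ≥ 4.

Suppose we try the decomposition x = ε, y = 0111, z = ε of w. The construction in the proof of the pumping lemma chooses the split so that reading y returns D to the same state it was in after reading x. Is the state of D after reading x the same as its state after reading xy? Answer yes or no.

State sequence: S0 -0-> S1 -1-> S3 -1-> S3 -1-> S3

After x (step 0): S0. After xy (step 4): S3.
They differ (S0 ≠ S3), so y is not a cycle from the state after x; this split is not the one the pumping-lemma construction produces, and pumping y need not keep the string in L(D).

no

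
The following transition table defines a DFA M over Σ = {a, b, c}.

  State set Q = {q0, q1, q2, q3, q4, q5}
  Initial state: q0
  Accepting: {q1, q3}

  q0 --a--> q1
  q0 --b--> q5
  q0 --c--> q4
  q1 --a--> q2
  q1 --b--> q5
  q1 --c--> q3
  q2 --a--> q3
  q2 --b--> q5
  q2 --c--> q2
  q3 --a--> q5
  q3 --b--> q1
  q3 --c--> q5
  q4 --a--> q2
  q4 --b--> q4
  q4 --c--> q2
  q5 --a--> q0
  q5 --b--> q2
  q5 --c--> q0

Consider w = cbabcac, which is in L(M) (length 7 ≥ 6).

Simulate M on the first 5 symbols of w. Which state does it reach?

q0

Run of M on the first 5 characters of w = c b a b c:
  step 0: q0  (start)
  step 1: q4  (read c: q0→q4)
  step 2: q4  (read b: q4→q4)
  step 3: q2  (read a: q4→q2)
  step 4: q5  (read b: q2→q5)
  step 5: q0  (read c: q5→q0)

After reading 5 characters, M is in state q0.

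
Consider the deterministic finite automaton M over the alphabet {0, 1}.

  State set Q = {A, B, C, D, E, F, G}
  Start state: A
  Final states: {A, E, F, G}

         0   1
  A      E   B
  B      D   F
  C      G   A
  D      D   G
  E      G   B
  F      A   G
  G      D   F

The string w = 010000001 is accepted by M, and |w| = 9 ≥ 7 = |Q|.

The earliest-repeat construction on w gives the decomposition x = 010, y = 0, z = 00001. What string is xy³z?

01000000001

xy^3z = 010·0·0·0·00001 = 01000000001.
Reading y = 0 takes M from D back to D, so after x·y·y·y the machine is still in D, and z then leads to the accepting state G. Hence 01000000001 ∈ L(M).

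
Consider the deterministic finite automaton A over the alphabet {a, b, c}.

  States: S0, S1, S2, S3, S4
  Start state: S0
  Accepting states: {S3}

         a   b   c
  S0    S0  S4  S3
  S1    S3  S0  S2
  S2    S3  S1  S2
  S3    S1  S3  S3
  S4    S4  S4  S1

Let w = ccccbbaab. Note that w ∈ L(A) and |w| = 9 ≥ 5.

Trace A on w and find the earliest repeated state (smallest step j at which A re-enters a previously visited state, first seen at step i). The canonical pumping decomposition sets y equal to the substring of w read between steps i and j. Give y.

c

State sequence: S0 -c-> S3 -c-> S3 -c-> S3 -c-> S3 -b-> S3 -b-> S3 -a-> S1 -a-> S3 -b-> S3
First repeat at step 2: S3 was already visited.

So i = 1, j = 2, giving x = w[0:1] = c, y = w[1:2] = c, z = w[2:9] = ccbbaab.
Check: |xy| = 2 ≤ 5 and |y| = 1 ≥ 1. Reading y takes A from S3 back to S3, so every xyⁱz is accepted.
The DFA has 5 states, so the proof of the pumping lemma guarantees a repeated state among the first 5+1 visited; the segment between the two visits is the pumpable y.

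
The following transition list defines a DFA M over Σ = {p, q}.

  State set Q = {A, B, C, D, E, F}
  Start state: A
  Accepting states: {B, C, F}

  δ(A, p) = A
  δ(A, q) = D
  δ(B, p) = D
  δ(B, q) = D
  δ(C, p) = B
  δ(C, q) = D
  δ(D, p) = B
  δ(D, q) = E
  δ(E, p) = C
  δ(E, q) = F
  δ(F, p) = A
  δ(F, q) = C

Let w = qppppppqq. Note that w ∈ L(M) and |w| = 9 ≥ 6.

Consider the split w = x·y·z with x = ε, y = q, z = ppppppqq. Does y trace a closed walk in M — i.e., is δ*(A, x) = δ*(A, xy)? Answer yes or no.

State sequence: A -q-> D

After x (step 0): A. After xy (step 1): D.
They differ (A ≠ D), so y is not a cycle from the state after x; this split is not the one the pumping-lemma construction produces, and pumping y need not keep the string in L(M).

no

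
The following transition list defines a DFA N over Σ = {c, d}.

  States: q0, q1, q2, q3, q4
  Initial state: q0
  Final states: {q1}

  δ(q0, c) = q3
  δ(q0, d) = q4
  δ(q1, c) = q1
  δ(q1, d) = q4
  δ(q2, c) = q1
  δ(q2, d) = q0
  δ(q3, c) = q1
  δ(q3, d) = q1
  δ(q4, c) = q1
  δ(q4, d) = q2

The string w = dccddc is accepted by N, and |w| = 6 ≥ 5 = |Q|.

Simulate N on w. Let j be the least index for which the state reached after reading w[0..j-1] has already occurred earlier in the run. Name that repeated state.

Run of N on w = d c c d d c:
  step 0: q0  (start)
  step 1: q4  (read d: q0→q4)
  step 2: q1  (read c: q4→q1)
  step 3: q1  (read c: q1→q1)   ← first repeat (q1 seen earlier)
  step 4: q4  (read d: q1→q4)
  step 5: q2  (read d: q4→q2)
  step 6: q1  (read c: q2→q1)

The earliest repeat is at step j = 3: N is in q1, which it already visited at step i = 2.
The DFA has 5 states, so the proof of the pumping lemma guarantees a repeated state among the first 5+1 visited; the segment between the two visits is the pumpable y.

q1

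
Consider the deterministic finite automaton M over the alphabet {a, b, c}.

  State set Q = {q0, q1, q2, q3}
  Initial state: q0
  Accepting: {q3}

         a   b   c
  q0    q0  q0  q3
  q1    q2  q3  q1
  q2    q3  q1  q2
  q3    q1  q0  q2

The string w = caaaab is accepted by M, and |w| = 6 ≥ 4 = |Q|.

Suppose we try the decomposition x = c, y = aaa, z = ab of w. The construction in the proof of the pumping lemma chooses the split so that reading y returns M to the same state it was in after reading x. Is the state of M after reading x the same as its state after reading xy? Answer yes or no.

State sequence: q0 -c-> q3 -a-> q1 -a-> q2 -a-> q3

After x (step 1): q3. After xy (step 4): q3.
They match, so y = aaa drives M around a cycle from q3 back to itself; pumping y any number of times keeps M in q3 before reading z, and xyⁱz ∈ L(M) for every i ≥ 0.

yes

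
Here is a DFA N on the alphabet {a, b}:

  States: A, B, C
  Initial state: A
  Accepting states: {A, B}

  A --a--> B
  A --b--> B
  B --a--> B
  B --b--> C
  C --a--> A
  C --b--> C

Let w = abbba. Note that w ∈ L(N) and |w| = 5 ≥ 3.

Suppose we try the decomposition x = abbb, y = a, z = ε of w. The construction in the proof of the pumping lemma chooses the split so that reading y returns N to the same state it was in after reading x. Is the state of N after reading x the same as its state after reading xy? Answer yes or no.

no

Run of N on the first 5 characters of w = a b b b a:
  step 0: A  (start)
  step 1: B  (read a: A→B)
  step 2: C  (read b: B→C)
  step 3: C  (read b: C→C)
  step 4: C  (read b: C→C)
  step 5: A  (read a: C→A)

After x (step 4): C. After xy (step 5): A.
They differ (C ≠ A), so y is not a cycle from the state after x; this split is not the one the pumping-lemma construction produces, and pumping y need not keep the string in L(N).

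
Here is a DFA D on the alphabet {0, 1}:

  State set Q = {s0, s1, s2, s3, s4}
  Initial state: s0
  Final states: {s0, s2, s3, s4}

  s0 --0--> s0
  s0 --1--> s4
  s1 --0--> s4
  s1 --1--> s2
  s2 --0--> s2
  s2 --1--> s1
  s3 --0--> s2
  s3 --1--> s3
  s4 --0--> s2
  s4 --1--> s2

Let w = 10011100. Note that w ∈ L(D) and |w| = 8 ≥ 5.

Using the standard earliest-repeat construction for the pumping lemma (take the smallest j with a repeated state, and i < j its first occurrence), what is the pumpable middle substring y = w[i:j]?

Run of D on w = 1 0 0 1 1 1 0 0:
  step 0: s0  (start)
  step 1: s4  (read 1: s0→s4)
  step 2: s2  (read 0: s4→s2)
  step 3: s2  (read 0: s2→s2)   ← first repeat (s2 seen earlier)
  step 4: s1  (read 1: s2→s1)
  step 5: s2  (read 1: s1→s2)
  step 6: s1  (read 1: s2→s1)
  step 7: s4  (read 0: s1→s4)
  step 8: s2  (read 0: s4→s2)

So i = 2, j = 3, giving x = w[0:2] = 10, y = w[2:3] = 0, z = w[3:8] = 11100.
Check: |xy| = 3 ≤ 5 and |y| = 1 ≥ 1. Reading y takes D from s2 back to s2, so every xyⁱz is accepted.

0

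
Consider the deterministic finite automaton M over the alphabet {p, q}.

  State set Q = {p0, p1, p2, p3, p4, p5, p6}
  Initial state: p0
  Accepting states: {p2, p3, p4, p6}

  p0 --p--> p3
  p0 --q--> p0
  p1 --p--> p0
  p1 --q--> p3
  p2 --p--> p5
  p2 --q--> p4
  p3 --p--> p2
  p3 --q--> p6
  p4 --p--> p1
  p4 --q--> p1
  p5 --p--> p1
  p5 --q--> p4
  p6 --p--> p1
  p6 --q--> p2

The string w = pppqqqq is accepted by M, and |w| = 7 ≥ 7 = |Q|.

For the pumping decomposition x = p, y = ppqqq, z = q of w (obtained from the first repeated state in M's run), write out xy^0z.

xy⁰z = xz = p·q = pq.
Reading y = ppqqq takes M from p3 back to p3, so after x the machine is still in p3, and z then leads to the accepting state p6. Hence pq ∈ L(M).

pq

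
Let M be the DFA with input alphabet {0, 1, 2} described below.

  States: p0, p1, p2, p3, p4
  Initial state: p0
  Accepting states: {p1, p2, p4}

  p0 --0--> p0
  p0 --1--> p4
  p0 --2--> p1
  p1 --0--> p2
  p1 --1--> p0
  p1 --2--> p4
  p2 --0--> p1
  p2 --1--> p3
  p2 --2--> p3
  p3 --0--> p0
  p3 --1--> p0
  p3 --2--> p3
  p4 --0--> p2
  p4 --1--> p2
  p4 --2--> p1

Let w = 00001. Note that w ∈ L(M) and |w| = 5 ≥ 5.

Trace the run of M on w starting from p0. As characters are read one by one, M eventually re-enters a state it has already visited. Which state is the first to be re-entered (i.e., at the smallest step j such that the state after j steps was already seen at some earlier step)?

p0

State sequence: p0 -0-> p0 -0-> p0 -0-> p0 -0-> p0 -1-> p4
First repeat at step 1: p0 was already visited.

The earliest repeat is at step j = 1: M is in p0, which it already visited at step i = 0.
Pumping length from the standard proof: p = 5 (the number of states). The repeated state found above gives |xy| = j ≤ 5 and |y| = j − i ≥ 1.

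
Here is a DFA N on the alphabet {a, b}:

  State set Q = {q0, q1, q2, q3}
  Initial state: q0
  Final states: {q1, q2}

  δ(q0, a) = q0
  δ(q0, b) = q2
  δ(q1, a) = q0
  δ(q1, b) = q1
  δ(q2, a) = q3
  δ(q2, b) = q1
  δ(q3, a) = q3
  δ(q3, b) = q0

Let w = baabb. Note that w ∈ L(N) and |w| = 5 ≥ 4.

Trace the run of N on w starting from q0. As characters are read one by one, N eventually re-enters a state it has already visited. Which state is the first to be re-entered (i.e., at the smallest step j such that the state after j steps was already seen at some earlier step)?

q3

Run of N on w = b a a b b:
  step 0: q0  (start)
  step 1: q2  (read b: q0→q2)
  step 2: q3  (read a: q2→q3)
  step 3: q3  (read a: q3→q3)   ← first repeat (q3 seen earlier)
  step 4: q0  (read b: q3→q0)
  step 5: q2  (read b: q0→q2)

The earliest repeat is at step j = 3: N is in q3, which it already visited at step i = 2.
With |Q| = 4, pigeonhole forces a state repeat no later than step 4; the substring read between the first and second visits to that state can be pumped.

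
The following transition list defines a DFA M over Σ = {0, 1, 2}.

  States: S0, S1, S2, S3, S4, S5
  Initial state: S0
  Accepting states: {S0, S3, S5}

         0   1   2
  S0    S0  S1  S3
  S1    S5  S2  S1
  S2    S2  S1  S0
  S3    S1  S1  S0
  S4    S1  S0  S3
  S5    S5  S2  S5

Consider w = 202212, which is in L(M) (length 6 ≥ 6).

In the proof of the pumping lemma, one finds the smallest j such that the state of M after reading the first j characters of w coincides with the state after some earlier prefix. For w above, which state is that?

State sequence: S0 -2-> S3 -0-> S1 -2-> S1 -2-> S1 -1-> S2 -2-> S0
First repeat at step 3: S1 was already visited.

The earliest repeat is at step j = 3: M is in S1, which it already visited at step i = 2.
With |Q| = 6, pigeonhole forces a state repeat no later than step 6; the substring read between the first and second visits to that state can be pumped.

S1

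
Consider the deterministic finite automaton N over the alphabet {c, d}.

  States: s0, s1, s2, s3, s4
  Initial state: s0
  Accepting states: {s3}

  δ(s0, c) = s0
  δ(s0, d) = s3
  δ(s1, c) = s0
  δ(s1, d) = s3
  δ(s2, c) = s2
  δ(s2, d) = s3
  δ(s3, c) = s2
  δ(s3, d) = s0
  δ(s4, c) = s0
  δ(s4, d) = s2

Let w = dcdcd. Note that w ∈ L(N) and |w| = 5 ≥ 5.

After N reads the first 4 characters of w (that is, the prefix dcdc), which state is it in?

s2

Run of N on the first 4 characters of w = d c d c:
  step 0: s0  (start)
  step 1: s3  (read d: s0→s3)
  step 2: s2  (read c: s3→s2)
  step 3: s3  (read d: s2→s3)
  step 4: s2  (read c: s3→s2)

After reading 4 characters, N is in state s2.
(This kind of state-tracing is the core of the pumping-lemma construction: with 5 states, pigeonhole forces a repeat within the first 5 steps.)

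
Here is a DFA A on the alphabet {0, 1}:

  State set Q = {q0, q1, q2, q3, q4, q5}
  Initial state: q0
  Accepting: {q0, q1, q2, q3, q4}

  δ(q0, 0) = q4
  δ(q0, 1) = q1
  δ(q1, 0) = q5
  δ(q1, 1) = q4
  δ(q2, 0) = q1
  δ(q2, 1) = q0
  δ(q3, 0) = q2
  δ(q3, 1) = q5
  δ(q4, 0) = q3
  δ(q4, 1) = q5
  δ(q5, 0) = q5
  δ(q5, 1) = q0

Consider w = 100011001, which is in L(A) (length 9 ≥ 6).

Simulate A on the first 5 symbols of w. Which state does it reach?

Run of A on the first 5 characters of w = 1 0 0 0 1:
  step 0: q0  (start)
  step 1: q1  (read 1: q0→q1)
  step 2: q5  (read 0: q1→q5)
  step 3: q5  (read 0: q5→q5)
  step 4: q5  (read 0: q5→q5)
  step 5: q0  (read 1: q5→q0)

After reading 5 characters, A is in state q0.

q0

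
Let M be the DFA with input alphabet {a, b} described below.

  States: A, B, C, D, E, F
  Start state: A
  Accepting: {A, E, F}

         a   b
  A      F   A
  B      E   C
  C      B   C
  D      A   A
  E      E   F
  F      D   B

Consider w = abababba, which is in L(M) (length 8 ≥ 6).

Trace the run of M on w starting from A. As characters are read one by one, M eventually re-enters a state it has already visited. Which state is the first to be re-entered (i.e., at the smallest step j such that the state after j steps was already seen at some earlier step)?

F

State sequence: A -a-> F -b-> B -a-> E -b-> F -a-> D -b-> A -b-> A -a-> F
First repeat at step 4: F was already visited.

The earliest repeat is at step j = 4: M is in F, which it already visited at step i = 1.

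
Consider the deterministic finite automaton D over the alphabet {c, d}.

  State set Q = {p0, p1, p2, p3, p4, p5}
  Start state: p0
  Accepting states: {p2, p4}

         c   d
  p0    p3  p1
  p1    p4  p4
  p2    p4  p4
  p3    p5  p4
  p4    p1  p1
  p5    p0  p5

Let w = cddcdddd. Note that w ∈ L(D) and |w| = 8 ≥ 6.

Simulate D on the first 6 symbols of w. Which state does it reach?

Run of D on the first 6 characters of w = c d d c d d:
  step 0: p0  (start)
  step 1: p3  (read c: p0→p3)
  step 2: p4  (read d: p3→p4)
  step 3: p1  (read d: p4→p1)
  step 4: p4  (read c: p1→p4)
  step 5: p1  (read d: p4→p1)
  step 6: p4  (read d: p1→p4)

After reading 6 characters, D is in state p4.

p4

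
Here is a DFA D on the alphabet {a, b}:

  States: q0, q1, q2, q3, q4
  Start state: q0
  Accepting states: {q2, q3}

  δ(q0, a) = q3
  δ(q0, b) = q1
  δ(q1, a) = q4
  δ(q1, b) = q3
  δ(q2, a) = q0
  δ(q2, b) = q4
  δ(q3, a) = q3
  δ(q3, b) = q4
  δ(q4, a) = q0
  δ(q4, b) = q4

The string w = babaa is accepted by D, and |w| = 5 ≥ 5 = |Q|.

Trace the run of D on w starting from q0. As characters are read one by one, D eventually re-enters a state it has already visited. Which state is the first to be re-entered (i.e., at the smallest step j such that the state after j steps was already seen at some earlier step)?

q4

Run of D on w = b a b a a:
  step 0: q0  (start)
  step 1: q1  (read b: q0→q1)
  step 2: q4  (read a: q1→q4)
  step 3: q4  (read b: q4→q4)   ← first repeat (q4 seen earlier)
  step 4: q0  (read a: q4→q0)
  step 5: q3  (read a: q0→q3)

The earliest repeat is at step j = 3: D is in q4, which it already visited at step i = 2.
With |Q| = 5, pigeonhole forces a state repeat no later than step 5; the substring read between the first and second visits to that state can be pumped.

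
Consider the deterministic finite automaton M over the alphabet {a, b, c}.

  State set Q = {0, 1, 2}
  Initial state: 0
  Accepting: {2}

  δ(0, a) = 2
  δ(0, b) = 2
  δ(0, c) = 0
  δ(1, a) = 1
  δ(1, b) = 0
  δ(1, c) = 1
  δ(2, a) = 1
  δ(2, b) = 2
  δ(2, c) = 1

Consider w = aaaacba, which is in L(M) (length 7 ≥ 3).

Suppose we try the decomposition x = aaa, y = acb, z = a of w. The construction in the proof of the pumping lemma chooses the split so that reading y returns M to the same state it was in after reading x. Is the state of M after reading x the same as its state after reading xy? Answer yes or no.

Run of M on the first 6 characters of w = a a a a c b:
  step 0: 0  (start)
  step 1: 2  (read a: 0→2)
  step 2: 1  (read a: 2→1)
  step 3: 1  (read a: 1→1)
  step 4: 1  (read a: 1→1)
  step 5: 1  (read c: 1→1)
  step 6: 0  (read b: 1→0)

After x (step 3): 1. After xy (step 6): 0.
They differ (1 ≠ 0), so y is not a cycle from the state after x; this split is not the one the pumping-lemma construction produces, and pumping y need not keep the string in L(M).

no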